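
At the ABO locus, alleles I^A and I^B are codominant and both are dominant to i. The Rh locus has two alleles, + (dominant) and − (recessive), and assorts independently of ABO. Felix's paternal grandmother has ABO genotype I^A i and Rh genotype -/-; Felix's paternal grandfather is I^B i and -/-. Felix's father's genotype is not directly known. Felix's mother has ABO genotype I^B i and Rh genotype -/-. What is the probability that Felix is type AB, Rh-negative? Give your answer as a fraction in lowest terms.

1/8

Felix's father's ABO genotype from I^A i × I^B i: 1/4 I^A I^B, 1/4 I^A i, 1/4 I^B i, 1/4 i i.
Crossing each possibility with the mother I^B i and summing P(type AB): 1/4·1/4 + 1/4·1/4 + 1/4·0 + 1/4·0 = 1/8.
Similarly for Rh via the father's Rh distribution: P(Rh-) = 1.
Independent loci: 1/8 × 1 = 1/8.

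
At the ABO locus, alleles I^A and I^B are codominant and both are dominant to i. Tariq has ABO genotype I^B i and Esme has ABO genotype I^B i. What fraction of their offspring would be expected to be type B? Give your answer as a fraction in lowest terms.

ABO cross I^B i × I^B i → offspring phenotypes: 1/4 O, 3/4 B.
So P(type B) = 3/4.

3/4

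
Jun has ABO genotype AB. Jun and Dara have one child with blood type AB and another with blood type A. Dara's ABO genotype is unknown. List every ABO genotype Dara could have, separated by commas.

AA, AB, AO, BO

For each candidate genotype of Dara, check whether crossing it with AB can produce every observed child phenotype.
  AA → possible child types {A, AB} ✓
  AB → possible child types {A, B, AB} ✓
  AO → possible child types {A, B, AB} ✓
  BB → possible child types {B, AB} ✗
  BO → possible child types {A, B, AB} ✓
  OO → possible child types {A, B} ✗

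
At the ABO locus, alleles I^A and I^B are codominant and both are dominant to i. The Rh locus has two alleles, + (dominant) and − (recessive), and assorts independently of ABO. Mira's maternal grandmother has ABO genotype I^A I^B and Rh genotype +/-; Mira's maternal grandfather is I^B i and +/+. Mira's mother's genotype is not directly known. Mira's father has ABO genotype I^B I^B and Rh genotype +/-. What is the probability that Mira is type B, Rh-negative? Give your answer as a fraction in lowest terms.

3/32

Mira's mother's ABO genotype from I^A I^B × I^B i: 1/4 I^A I^B, 1/4 I^A i, 1/4 I^B I^B, 1/4 I^B i.
Crossing each possibility with the father I^B I^B and summing P(type B): 1/4·1/2 + 1/4·1/2 + 1/4·1 + 1/4·1 = 3/4.
Similarly for Rh via the mother's Rh distribution: P(Rh-) = 1/8.
Independent loci: 3/4 × 1/8 = 3/32.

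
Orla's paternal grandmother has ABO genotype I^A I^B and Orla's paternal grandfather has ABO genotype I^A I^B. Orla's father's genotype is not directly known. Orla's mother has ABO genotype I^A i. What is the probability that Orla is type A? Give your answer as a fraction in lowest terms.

1/2

Orla's father's ABO genotype from I^A I^B × I^A I^B: 1/4 I^A I^A, 1/2 I^A I^B, 1/4 I^B I^B.
Crossing each possibility with the mother I^A i and summing P(type A): 1/4·1 + 1/2·1/2 + 1/4·0 = 1/2.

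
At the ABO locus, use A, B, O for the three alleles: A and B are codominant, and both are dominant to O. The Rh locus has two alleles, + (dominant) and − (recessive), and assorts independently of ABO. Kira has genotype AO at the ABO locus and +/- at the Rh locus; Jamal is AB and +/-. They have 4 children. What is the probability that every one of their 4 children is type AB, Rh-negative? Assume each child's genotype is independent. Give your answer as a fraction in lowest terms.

ABO cross AO × AB → 1/2 A, 1/4 B, 1/4 AB.
Rh cross +/- × +/- → 3/4 Rh+, 1/4 Rh-; so P(type AB, Rh-negative) = 1/4 × 1/4 = 1/16 per child.
All 4 independent: (1/16)^4 = 1/65536.

1/65536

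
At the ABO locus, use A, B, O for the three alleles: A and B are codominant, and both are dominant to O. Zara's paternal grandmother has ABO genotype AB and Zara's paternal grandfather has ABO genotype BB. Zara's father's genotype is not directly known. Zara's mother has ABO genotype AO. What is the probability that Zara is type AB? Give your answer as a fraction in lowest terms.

3/8

Zara's father's ABO genotype from AB × BB: 1/2 AB, 1/2 BB.
Crossing each possibility with the mother AO and summing P(type AB): 1/2·1/4 + 1/2·1/2 = 3/8.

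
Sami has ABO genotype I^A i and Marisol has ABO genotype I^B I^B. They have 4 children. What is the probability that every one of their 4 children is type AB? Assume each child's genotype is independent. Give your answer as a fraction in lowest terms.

1/16

ABO cross I^A i × I^B I^B → 1/2 B, 1/2 AB.
So P(type AB) = 1/2 per child.
All 4 independent: (1/2)^4 = 1/16.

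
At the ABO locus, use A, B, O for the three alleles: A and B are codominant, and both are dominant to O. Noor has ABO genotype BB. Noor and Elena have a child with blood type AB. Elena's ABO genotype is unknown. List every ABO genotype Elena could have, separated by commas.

AA, AB, AO

For each candidate genotype of Elena, check whether crossing it with BB can produce every observed child phenotype.
  AA → possible child types {AB} ✓
  AB → possible child types {B, AB} ✓
  AO → possible child types {B, AB} ✓
  BB → possible child types {B} ✗
  BO → possible child types {B} ✗
  OO → possible child types {B} ✗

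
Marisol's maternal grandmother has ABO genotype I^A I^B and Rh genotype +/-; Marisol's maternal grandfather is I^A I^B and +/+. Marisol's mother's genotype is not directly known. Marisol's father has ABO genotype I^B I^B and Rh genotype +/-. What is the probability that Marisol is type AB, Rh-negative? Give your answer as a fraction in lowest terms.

1/16

Marisol's mother's ABO genotype from I^A I^B × I^A I^B: 1/4 I^A I^A, 1/2 I^A I^B, 1/4 I^B I^B.
Crossing each possibility with the father I^B I^B and summing P(type AB): 1/4·1 + 1/2·1/2 + 1/4·0 = 1/2.
Similarly for Rh via the mother's Rh distribution: P(Rh-) = 1/8.
Independent loci: 1/2 × 1/8 = 1/16.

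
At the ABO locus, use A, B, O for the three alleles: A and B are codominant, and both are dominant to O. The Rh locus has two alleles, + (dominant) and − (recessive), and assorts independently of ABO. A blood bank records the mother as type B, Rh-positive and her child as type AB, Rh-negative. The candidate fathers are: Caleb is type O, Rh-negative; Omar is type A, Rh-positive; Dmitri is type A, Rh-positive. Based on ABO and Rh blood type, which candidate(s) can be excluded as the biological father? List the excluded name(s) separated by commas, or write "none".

Caleb

A candidate is excluded only if no genotype consistent with his phenotype could produce a type AB, Rh-negative child with a type B, Rh-positive mother.
Caleb (type O, Rh-): no genotype consistent with that phenotype can produce a type-AB Rh- child with a type-B mother.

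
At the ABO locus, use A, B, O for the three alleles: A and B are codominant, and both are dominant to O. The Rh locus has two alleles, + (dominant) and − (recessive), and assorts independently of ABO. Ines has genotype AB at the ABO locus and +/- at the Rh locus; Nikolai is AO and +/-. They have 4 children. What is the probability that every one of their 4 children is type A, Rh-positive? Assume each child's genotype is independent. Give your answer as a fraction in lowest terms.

ABO cross AB × AO → 1/2 A, 1/4 B, 1/4 AB.
Rh cross +/- × +/- → 3/4 Rh+, 1/4 Rh-; so P(type A, Rh-positive) = 1/2 × 3/4 = 3/8 per child.
All 4 independent: (3/8)^4 = 81/4096.

81/4096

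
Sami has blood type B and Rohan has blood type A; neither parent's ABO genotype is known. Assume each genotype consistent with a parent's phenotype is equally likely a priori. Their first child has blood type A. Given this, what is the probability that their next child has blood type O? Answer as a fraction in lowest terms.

1/12

Possible genotypes: Sami ∈ {I^B I^B, I^B i}; Rohan ∈ {I^A I^A, I^A i}.
Weight each parental genotype pair by prior × P(type-A child):
  I^B i × I^A I^A: posterior weight 2/3; P(next child type O) = 0.
  I^B i × I^A i: posterior weight 1/3; P(next child type O) = 1/4.
Weighted sum = 1/12.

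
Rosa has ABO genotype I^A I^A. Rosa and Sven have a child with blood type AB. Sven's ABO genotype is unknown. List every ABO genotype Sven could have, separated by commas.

I^A I^B, I^B I^B, I^B i

For each candidate genotype of Sven, check whether crossing it with I^A I^A can produce every observed child phenotype.
  I^A I^A → possible child types {A} ✗
  I^A I^B → possible child types {A, AB} ✓
  I^A i → possible child types {A} ✗
  I^B I^B → possible child types {AB} ✓
  I^B i → possible child types {A, AB} ✓
  i i → possible child types {A} ✗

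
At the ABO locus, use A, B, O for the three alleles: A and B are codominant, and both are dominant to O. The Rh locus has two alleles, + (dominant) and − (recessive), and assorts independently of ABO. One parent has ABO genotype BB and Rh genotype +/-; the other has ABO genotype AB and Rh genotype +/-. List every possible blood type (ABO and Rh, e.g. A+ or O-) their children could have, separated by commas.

B+, B-, AB+, AB-

Gametes from BB × AB give offspring ABO genotypes AB, BB, i.e. phenotypes B, AB.
Rh cross +/- × +/- → phenotypes Rh+, Rh-.
Combining independently: B+, B-, AB+, AB-.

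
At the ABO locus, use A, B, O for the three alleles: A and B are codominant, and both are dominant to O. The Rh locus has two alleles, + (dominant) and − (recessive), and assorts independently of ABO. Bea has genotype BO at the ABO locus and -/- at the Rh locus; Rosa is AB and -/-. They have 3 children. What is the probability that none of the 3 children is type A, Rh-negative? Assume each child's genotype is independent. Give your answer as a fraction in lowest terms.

27/64

ABO cross BO × AB → 1/4 A, 1/2 B, 1/4 AB.
Rh cross -/- × -/- → 1 Rh-; so P(type A, Rh-negative) = 1/4 × 1 = 1/4 per child.
P(not type A, Rh-negative) = 3/4 for one child; (3/4)^3 = 27/64.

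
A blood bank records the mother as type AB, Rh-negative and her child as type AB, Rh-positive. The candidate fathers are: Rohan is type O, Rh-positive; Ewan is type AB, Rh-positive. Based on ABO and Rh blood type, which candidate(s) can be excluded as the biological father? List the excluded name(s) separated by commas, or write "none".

Rohan

A candidate is excluded only if no genotype consistent with his phenotype could produce a type AB, Rh-positive child with a type AB, Rh-negative mother.
Rohan (type O, Rh+): no genotype consistent with that phenotype can produce a type-AB Rh+ child with a type-AB mother.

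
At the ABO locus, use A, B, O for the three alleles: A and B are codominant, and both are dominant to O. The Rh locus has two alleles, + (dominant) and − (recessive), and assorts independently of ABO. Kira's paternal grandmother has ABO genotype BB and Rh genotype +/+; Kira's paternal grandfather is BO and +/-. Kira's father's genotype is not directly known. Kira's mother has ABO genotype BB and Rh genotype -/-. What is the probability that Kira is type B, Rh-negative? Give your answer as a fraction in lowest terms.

1/4

Kira's father's ABO genotype from BB × BO: 1/2 BB, 1/2 BO.
Crossing each possibility with the mother BB and summing P(type B): 1/2·1 + 1/2·1 = 1.
Similarly for Rh via the father's Rh distribution: P(Rh-) = 1/4.
Independent loci: 1 × 1/4 = 1/4.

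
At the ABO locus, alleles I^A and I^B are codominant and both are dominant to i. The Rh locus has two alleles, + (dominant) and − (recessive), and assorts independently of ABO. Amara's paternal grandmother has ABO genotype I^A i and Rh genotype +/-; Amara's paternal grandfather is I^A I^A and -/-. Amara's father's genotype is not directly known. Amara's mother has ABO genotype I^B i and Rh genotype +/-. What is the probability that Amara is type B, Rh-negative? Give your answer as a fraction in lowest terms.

3/64

Amara's father's ABO genotype from I^A i × I^A I^A: 1/2 I^A I^A, 1/2 I^A i.
Crossing each possibility with the mother I^B i and summing P(type B): 1/2·0 + 1/2·1/4 = 1/8.
Similarly for Rh via the father's Rh distribution: P(Rh-) = 3/8.
Independent loci: 1/8 × 3/8 = 3/64.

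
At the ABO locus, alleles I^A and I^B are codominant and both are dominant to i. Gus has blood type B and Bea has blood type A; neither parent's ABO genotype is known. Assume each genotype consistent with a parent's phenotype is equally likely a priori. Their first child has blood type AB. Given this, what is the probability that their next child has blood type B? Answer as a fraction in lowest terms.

5/36

Possible genotypes: Gus ∈ {I^B I^B, I^B i}; Bea ∈ {I^A I^A, I^A i}.
Weight each parental genotype pair by prior × P(type-AB child):
  I^B I^B × I^A I^A: posterior weight 4/9; P(next child type B) = 0.
  I^B I^B × I^A i: posterior weight 2/9; P(next child type B) = 1/2.
  I^B i × I^A I^A: posterior weight 2/9; P(next child type B) = 0.
  I^B i × I^A i: posterior weight 1/9; P(next child type B) = 1/4.
Weighted sum = 5/36.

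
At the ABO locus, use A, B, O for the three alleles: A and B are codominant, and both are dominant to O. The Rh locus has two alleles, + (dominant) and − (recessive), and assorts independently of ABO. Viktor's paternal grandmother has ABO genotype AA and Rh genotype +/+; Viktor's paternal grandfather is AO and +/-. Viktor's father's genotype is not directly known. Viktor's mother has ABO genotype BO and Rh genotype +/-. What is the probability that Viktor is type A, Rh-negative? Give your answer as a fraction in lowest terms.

3/64

Viktor's father's ABO genotype from AA × AO: 1/2 AA, 1/2 AO.
Crossing each possibility with the mother BO and summing P(type A): 1/2·1/2 + 1/2·1/4 = 3/8.
Similarly for Rh via the father's Rh distribution: P(Rh-) = 1/8.
Independent loci: 3/8 × 1/8 = 3/64.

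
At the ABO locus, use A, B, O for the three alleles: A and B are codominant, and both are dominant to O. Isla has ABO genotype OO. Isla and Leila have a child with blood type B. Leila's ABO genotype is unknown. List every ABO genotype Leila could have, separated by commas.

For each candidate genotype of Leila, check whether crossing it with OO can produce every observed child phenotype.
  AA → possible child types {A} ✗
  AB → possible child types {A, B} ✓
  AO → possible child types {O, A} ✗
  BB → possible child types {B} ✓
  BO → possible child types {O, B} ✓
  OO → possible child types {O} ✗

AB, BB, BO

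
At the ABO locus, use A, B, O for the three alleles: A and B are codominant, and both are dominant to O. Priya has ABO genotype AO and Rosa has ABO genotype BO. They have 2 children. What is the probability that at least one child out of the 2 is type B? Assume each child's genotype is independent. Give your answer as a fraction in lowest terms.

7/16

ABO cross AO × BO → 1/4 O, 1/4 A, 1/4 B, 1/4 AB.
So P(type B) = 1/4 per child.
P(none) = (3/4)^2 = 9/16; P(at least one) = 1 − 9/16 = 7/16.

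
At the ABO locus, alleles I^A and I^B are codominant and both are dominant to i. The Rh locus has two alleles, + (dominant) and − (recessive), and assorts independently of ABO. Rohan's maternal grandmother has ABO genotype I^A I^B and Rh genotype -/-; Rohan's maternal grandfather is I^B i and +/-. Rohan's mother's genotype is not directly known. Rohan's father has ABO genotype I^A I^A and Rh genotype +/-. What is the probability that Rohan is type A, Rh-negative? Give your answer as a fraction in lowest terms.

3/16

Rohan's mother's ABO genotype from I^A I^B × I^B i: 1/4 I^A I^B, 1/4 I^A i, 1/4 I^B I^B, 1/4 I^B i.
Crossing each possibility with the father I^A I^A and summing P(type A): 1/4·1/2 + 1/4·1 + 1/4·0 + 1/4·1/2 = 1/2.
Similarly for Rh via the mother's Rh distribution: P(Rh-) = 3/8.
Independent loci: 1/2 × 3/8 = 3/16.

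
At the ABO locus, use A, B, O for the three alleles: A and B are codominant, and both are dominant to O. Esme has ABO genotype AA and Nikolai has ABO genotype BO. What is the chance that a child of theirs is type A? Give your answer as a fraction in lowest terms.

ABO cross AA × BO → offspring phenotypes: 1/2 A, 1/2 AB.
So P(type A) = 1/2.

1/2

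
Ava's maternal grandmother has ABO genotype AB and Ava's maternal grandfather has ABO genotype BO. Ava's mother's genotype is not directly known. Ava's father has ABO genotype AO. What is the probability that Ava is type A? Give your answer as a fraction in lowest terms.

Ava's mother's ABO genotype from AB × BO: 1/4 AB, 1/4 AO, 1/4 BB, 1/4 BO.
Crossing each possibility with the father AO and summing P(type A): 1/4·1/2 + 1/4·3/4 + 1/4·0 + 1/4·1/4 = 3/8.

3/8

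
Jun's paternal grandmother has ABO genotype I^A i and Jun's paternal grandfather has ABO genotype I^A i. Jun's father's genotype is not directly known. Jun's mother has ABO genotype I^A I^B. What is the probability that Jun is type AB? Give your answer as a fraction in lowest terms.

Jun's father's ABO genotype from I^A i × I^A i: 1/4 I^A I^A, 1/2 I^A i, 1/4 i i.
Crossing each possibility with the mother I^A I^B and summing P(type AB): 1/4·1/2 + 1/2·1/4 + 1/4·0 = 1/4.

1/4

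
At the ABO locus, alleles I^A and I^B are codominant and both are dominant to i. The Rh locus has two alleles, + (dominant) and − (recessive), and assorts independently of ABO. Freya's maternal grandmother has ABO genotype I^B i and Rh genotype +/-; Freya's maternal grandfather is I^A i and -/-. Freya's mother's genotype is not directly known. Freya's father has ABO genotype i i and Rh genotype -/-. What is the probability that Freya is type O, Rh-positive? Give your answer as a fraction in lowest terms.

1/8

Freya's mother's ABO genotype from I^B i × I^A i: 1/4 I^A I^B, 1/4 I^A i, 1/4 I^B i, 1/4 i i.
Crossing each possibility with the father i i and summing P(type O): 1/4·0 + 1/4·1/2 + 1/4·1/2 + 1/4·1 = 1/2.
Similarly for Rh via the mother's Rh distribution: P(Rh+) = 1/4.
Independent loci: 1/2 × 1/4 = 1/8.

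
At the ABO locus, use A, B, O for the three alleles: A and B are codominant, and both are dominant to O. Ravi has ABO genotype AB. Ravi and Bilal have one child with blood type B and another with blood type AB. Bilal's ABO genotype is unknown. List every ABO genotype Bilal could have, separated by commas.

AB, AO, BB, BO

For each candidate genotype of Bilal, check whether crossing it with AB can produce every observed child phenotype.
  AA → possible child types {A, AB} ✗
  AB → possible child types {A, B, AB} ✓
  AO → possible child types {A, B, AB} ✓
  BB → possible child types {B, AB} ✓
  BO → possible child types {A, B, AB} ✓
  OO → possible child types {A, B} ✗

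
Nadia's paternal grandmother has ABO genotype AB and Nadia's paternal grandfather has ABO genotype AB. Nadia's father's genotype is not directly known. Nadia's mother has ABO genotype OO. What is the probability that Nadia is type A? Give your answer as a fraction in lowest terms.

1/2

Nadia's father's ABO genotype from AB × AB: 1/4 AA, 1/2 AB, 1/4 BB.
Crossing each possibility with the mother OO and summing P(type A): 1/4·1 + 1/2·1/2 + 1/4·0 = 1/2.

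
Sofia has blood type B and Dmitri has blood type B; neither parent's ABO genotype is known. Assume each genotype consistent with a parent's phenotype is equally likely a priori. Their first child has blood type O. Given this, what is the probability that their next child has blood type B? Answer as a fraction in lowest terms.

Possible genotypes: Sofia ∈ {BB, BO}; Dmitri ∈ {BB, BO}.
Weight each parental genotype pair by prior × P(type-O child):
  BO × BO: posterior weight 1; P(next child type B) = 3/4.
Weighted sum = 3/4.

3/4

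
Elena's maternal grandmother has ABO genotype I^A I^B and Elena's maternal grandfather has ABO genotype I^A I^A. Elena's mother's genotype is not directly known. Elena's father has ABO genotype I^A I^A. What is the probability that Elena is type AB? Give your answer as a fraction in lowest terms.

Elena's mother's ABO genotype from I^A I^B × I^A I^A: 1/2 I^A I^A, 1/2 I^A I^B.
Crossing each possibility with the father I^A I^A and summing P(type AB): 1/2·0 + 1/2·1/2 = 1/4.

1/4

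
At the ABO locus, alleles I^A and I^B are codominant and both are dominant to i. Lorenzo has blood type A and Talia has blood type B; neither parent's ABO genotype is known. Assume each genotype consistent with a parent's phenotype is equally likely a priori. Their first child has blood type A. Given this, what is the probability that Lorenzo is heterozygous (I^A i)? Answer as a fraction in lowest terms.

1/3

Possible genotypes: Lorenzo ∈ {I^A I^A, I^A i}; Talia ∈ {I^B I^B, I^B i}.
Weight each parental genotype pair by prior × P(type-A child):
  I^A I^A × I^B i: posterior weight 2/3.
  I^A i × I^B i: posterior weight 1/3.
Sum the posterior weight over pairs where Lorenzo is I^A i: 1/3.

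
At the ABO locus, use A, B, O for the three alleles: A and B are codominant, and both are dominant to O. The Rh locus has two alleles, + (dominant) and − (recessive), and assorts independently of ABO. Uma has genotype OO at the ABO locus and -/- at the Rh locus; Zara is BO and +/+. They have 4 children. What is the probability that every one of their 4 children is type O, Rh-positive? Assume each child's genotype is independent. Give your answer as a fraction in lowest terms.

1/16

ABO cross OO × BO → 1/2 O, 1/2 B.
Rh cross -/- × +/+ → 1 Rh+; so P(type O, Rh-positive) = 1/2 × 1 = 1/2 per child.
All 4 independent: (1/2)^4 = 1/16.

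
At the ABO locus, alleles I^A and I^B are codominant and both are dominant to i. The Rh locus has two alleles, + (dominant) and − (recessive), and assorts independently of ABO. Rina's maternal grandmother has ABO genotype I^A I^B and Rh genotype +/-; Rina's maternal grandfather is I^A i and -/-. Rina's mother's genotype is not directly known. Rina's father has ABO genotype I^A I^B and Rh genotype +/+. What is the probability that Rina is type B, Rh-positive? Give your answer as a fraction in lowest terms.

Rina's mother's ABO genotype from I^A I^B × I^A i: 1/4 I^A I^A, 1/4 I^A I^B, 1/4 I^A i, 1/4 I^B i.
Crossing each possibility with the father I^A I^B and summing P(type B): 1/4·0 + 1/4·1/4 + 1/4·1/4 + 1/4·1/2 = 1/4.
Similarly for Rh via the mother's Rh distribution: P(Rh+) = 1.
Independent loci: 1/4 × 1 = 1/4.

1/4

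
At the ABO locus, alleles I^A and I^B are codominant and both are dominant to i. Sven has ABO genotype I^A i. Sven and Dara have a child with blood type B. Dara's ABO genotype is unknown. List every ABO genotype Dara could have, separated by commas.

For each candidate genotype of Dara, check whether crossing it with I^A i can produce every observed child phenotype.
  I^A I^A → possible child types {A} ✗
  I^A I^B → possible child types {A, B, AB} ✓
  I^A i → possible child types {O, A} ✗
  I^B I^B → possible child types {B, AB} ✓
  I^B i → possible child types {O, A, B, AB} ✓
  i i → possible child types {O, A} ✗

I^A I^B, I^B I^B, I^B i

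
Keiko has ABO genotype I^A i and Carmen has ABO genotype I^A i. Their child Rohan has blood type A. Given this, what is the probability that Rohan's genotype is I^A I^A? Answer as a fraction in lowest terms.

Cross I^A i × I^A i → 1/4 I^A I^A, 1/2 I^A i, 1/4 i i.
Type-A genotypes among offspring: I^A I^A (1/4), I^A i (1/2); total 3/4.
P(I^A I^A | type A) = (1/4) / (3/4) = 1/3.

1/3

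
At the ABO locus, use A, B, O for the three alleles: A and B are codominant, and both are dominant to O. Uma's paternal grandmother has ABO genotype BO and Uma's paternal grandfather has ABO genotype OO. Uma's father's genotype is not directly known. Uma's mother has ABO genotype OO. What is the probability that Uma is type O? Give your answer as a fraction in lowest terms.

Uma's father's ABO genotype from BO × OO: 1/2 BO, 1/2 OO.
Crossing each possibility with the mother OO and summing P(type O): 1/2·1/2 + 1/2·1 = 3/4.

3/4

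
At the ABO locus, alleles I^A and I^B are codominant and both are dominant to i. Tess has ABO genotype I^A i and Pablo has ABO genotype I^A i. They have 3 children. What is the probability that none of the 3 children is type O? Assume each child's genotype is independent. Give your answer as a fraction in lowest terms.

ABO cross I^A i × I^A i → 1/4 O, 3/4 A.
So P(type O) = 1/4 per child.
P(not type O) = 3/4 for one child; (3/4)^3 = 27/64.

27/64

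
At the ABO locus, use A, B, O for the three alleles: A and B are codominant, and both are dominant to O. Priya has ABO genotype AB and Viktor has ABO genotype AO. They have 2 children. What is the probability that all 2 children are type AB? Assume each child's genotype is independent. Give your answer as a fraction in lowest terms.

ABO cross AB × AO → 1/2 A, 1/4 B, 1/4 AB.
So P(type AB) = 1/4 per child.
All 2 independent: (1/4)^2 = 1/16.

1/16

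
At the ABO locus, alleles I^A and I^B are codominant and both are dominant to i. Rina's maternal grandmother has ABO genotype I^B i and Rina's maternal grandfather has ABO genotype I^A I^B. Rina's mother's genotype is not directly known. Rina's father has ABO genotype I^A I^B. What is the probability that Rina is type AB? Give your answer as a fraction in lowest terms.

3/8

Rina's mother's ABO genotype from I^B i × I^A I^B: 1/4 I^A I^B, 1/4 I^A i, 1/4 I^B I^B, 1/4 I^B i.
Crossing each possibility with the father I^A I^B and summing P(type AB): 1/4·1/2 + 1/4·1/4 + 1/4·1/2 + 1/4·1/4 = 3/8.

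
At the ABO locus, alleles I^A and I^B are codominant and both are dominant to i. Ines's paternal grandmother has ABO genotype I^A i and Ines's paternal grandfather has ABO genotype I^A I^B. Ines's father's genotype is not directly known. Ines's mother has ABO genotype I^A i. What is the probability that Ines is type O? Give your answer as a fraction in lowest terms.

Ines's father's ABO genotype from I^A i × I^A I^B: 1/4 I^A I^A, 1/4 I^A I^B, 1/4 I^A i, 1/4 I^B i.
Crossing each possibility with the mother I^A i and summing P(type O): 1/4·0 + 1/4·0 + 1/4·1/4 + 1/4·1/4 = 1/8.

1/8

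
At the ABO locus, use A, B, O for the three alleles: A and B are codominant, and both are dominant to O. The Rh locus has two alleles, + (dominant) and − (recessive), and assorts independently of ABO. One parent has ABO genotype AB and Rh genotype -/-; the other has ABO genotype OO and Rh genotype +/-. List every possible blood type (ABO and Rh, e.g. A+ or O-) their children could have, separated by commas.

Gametes from AB × OO give offspring ABO genotypes AO, BO, i.e. phenotypes A, B.
Rh cross -/- × +/- → phenotypes Rh+, Rh-.
Combining independently: A+, A-, B+, B-.

A+, A-, B+, B-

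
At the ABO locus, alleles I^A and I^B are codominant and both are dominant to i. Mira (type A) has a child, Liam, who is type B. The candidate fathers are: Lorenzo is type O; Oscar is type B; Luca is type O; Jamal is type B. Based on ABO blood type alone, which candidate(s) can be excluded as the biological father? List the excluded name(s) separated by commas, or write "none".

A candidate is excluded only if no genotype consistent with his phenotype could produce a type B child with a type A mother.
Lorenzo (type O): no genotype consistent with that phenotype can produce a type-B child with a type-A mother.
Luca (type O): no genotype consistent with that phenotype can produce a type-B child with a type-A mother.

Lorenzo, Luca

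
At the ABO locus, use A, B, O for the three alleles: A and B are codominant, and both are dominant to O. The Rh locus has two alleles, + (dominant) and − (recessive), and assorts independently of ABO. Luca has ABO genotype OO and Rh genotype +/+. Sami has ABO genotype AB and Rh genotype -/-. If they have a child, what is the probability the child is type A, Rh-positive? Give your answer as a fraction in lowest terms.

1/2

ABO cross OO × AB → offspring phenotypes: 1/2 A, 1/2 B.
Rh cross +/+ × -/- → 1 Rh+.
Independent loci: P(type A, Rh-positive) = 1/2 × 1 = 1/2.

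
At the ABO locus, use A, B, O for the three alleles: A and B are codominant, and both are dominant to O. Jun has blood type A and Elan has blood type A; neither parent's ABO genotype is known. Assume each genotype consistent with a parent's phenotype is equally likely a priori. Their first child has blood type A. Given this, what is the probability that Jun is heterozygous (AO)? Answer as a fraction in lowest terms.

7/15

Possible genotypes: Jun ∈ {AA, AO}; Elan ∈ {AA, AO}.
Weight each parental genotype pair by prior × P(type-A child):
  AA × AA: posterior weight 4/15.
  AA × AO: posterior weight 4/15.
  AO × AA: posterior weight 4/15.
  AO × AO: posterior weight 1/5.
Sum the posterior weight over pairs where Jun is AO: 7/15.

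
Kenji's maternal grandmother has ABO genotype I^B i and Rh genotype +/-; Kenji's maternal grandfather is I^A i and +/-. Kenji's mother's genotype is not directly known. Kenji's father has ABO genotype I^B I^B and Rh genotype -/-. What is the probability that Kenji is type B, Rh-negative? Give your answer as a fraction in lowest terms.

Kenji's mother's ABO genotype from I^B i × I^A i: 1/4 I^A I^B, 1/4 I^A i, 1/4 I^B i, 1/4 i i.
Crossing each possibility with the father I^B I^B and summing P(type B): 1/4·1/2 + 1/4·1/2 + 1/4·1 + 1/4·1 = 3/4.
Similarly for Rh via the mother's Rh distribution: P(Rh-) = 1/2.
Independent loci: 3/4 × 1/2 = 3/8.

3/8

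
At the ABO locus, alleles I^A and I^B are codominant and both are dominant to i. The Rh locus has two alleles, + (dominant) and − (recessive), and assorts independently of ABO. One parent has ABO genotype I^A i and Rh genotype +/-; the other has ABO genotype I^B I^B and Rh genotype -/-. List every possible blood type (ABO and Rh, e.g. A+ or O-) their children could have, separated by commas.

B+, B-, AB+, AB-

Gametes from I^A i × I^B I^B give offspring ABO genotypes I^A I^B, I^B i, i.e. phenotypes B, AB.
Rh cross +/- × -/- → phenotypes Rh+, Rh-.
Combining independently: B+, B-, AB+, AB-.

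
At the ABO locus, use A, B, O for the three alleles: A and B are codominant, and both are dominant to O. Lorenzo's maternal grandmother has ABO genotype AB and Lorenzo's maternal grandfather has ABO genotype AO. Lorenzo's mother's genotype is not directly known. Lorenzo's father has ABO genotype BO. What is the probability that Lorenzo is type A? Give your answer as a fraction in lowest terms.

1/4

Lorenzo's mother's ABO genotype from AB × AO: 1/4 AA, 1/4 AB, 1/4 AO, 1/4 BO.
Crossing each possibility with the father BO and summing P(type A): 1/4·1/2 + 1/4·1/4 + 1/4·1/4 + 1/4·0 = 1/4.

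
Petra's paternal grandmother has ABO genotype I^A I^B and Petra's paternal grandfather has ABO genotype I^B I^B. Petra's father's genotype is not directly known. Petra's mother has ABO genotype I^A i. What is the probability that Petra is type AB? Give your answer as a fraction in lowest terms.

Petra's father's ABO genotype from I^A I^B × I^B I^B: 1/2 I^A I^B, 1/2 I^B I^B.
Crossing each possibility with the mother I^A i and summing P(type AB): 1/2·1/4 + 1/2·1/2 = 3/8.

3/8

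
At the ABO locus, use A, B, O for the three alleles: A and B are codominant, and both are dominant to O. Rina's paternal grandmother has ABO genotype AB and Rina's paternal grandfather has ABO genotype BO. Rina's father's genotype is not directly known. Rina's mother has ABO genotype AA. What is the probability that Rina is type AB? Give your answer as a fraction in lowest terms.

Rina's father's ABO genotype from AB × BO: 1/4 AB, 1/4 AO, 1/4 BB, 1/4 BO.
Crossing each possibility with the mother AA and summing P(type AB): 1/4·1/2 + 1/4·0 + 1/4·1 + 1/4·1/2 = 1/2.

1/2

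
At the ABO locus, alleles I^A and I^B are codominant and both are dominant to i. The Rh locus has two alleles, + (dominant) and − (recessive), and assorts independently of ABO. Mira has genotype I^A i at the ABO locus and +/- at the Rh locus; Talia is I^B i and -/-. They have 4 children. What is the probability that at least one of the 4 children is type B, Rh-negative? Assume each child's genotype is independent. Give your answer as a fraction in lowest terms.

1695/4096

ABO cross I^A i × I^B i → 1/4 O, 1/4 A, 1/4 B, 1/4 AB.
Rh cross +/- × -/- → 1/2 Rh+, 1/2 Rh-; so P(type B, Rh-negative) = 1/4 × 1/2 = 1/8 per child.
P(none) = (7/8)^4 = 2401/4096; P(at least one) = 1 − 2401/4096 = 1695/4096.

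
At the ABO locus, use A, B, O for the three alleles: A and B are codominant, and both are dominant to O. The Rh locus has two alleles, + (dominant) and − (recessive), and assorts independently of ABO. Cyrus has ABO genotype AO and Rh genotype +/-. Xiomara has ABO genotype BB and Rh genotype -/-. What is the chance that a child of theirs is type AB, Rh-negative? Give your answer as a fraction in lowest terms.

ABO cross AO × BB → offspring phenotypes: 1/2 B, 1/2 AB.
Rh cross +/- × -/- → 1/2 Rh+, 1/2 Rh-.
Independent loci: P(type AB, Rh-negative) = 1/2 × 1/2 = 1/4.

1/4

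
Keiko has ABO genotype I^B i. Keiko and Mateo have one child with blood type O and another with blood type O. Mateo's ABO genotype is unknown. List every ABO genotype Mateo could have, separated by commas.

For each candidate genotype of Mateo, check whether crossing it with I^B i can produce every observed child phenotype.
  I^A I^A → possible child types {A, AB} ✗
  I^A I^B → possible child types {A, B, AB} ✗
  I^A i → possible child types {O, A, B, AB} ✓
  I^B I^B → possible child types {B} ✗
  I^B i → possible child types {O, B} ✓
  i i → possible child types {O, B} ✓

I^A i, I^B i, i i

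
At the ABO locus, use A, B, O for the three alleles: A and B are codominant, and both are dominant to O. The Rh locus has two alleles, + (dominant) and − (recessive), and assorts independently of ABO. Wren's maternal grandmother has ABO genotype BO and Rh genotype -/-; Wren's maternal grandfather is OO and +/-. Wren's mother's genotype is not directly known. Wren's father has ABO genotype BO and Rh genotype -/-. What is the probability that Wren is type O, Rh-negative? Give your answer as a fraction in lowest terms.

9/32

Wren's mother's ABO genotype from BO × OO: 1/2 BO, 1/2 OO.
Crossing each possibility with the father BO and summing P(type O): 1/2·1/4 + 1/2·1/2 = 3/8.
Similarly for Rh via the mother's Rh distribution: P(Rh-) = 3/4.
Independent loci: 3/8 × 3/4 = 9/32.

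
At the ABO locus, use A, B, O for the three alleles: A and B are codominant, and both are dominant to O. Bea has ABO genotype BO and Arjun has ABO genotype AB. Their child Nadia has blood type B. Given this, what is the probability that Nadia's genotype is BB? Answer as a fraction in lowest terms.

Cross BO × AB → 1/4 AB, 1/4 AO, 1/4 BB, 1/4 BO.
Type-B genotypes among offspring: BB (1/4), BO (1/4); total 1/2.
P(BB | type B) = (1/4) / (1/2) = 1/2.

1/2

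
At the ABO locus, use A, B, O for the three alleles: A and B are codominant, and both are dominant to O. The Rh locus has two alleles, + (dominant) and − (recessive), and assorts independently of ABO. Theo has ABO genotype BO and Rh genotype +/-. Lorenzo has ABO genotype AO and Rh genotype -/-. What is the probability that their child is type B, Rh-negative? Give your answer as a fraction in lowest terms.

ABO cross BO × AO → offspring phenotypes: 1/4 O, 1/4 A, 1/4 B, 1/4 AB.
Rh cross +/- × -/- → 1/2 Rh+, 1/2 Rh-.
Independent loci: P(type B, Rh-negative) = 1/4 × 1/2 = 1/8.

1/8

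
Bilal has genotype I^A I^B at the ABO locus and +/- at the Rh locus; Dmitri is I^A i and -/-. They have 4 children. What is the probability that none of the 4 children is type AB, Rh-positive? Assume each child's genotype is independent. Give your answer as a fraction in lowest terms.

2401/4096

ABO cross I^A I^B × I^A i → 1/2 A, 1/4 B, 1/4 AB.
Rh cross +/- × -/- → 1/2 Rh+, 1/2 Rh-; so P(type AB, Rh-positive) = 1/4 × 1/2 = 1/8 per child.
P(not type AB, Rh-positive) = 7/8 for one child; (7/8)^4 = 2401/4096.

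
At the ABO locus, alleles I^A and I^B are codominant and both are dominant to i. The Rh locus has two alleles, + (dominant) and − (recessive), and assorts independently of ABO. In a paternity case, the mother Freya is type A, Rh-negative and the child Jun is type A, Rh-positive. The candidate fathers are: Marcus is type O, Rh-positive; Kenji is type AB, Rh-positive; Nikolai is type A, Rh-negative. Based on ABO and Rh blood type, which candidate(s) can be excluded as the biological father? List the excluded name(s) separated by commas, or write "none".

Nikolai

A candidate is excluded only if no genotype consistent with his phenotype could produce a type A, Rh-positive child with a type A, Rh-negative mother.
Nikolai (type A, Rh-): no genotype consistent with that phenotype can produce a type-A Rh+ child with a type-A mother.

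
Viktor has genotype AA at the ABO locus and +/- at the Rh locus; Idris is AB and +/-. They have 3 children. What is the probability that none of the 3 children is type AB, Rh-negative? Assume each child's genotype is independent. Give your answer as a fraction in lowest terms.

ABO cross AA × AB → 1/2 A, 1/2 AB.
Rh cross +/- × +/- → 3/4 Rh+, 1/4 Rh-; so P(type AB, Rh-negative) = 1/2 × 1/4 = 1/8 per child.
P(not type AB, Rh-negative) = 7/8 for one child; (7/8)^3 = 343/512.

343/512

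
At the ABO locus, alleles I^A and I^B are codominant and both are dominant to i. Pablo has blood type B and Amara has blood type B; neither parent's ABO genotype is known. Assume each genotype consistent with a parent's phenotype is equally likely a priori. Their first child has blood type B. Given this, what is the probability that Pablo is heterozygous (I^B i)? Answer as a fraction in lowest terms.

7/15

Possible genotypes: Pablo ∈ {I^B I^B, I^B i}; Amara ∈ {I^B I^B, I^B i}.
Weight each parental genotype pair by prior × P(type-B child):
  I^B I^B × I^B I^B: posterior weight 4/15.
  I^B I^B × I^B i: posterior weight 4/15.
  I^B i × I^B I^B: posterior weight 4/15.
  I^B i × I^B i: posterior weight 1/5.
Sum the posterior weight over pairs where Pablo is I^B i: 7/15.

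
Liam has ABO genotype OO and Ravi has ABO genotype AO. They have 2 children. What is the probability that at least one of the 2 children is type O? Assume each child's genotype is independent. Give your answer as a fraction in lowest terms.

3/4

ABO cross OO × AO → 1/2 O, 1/2 A.
So P(type O) = 1/2 per child.
P(none) = (1/2)^2 = 1/4; P(at least one) = 1 − 1/4 = 3/4.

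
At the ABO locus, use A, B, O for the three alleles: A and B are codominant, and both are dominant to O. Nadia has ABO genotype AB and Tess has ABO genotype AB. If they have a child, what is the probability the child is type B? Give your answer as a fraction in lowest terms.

ABO cross AB × AB → offspring phenotypes: 1/4 A, 1/4 B, 1/2 AB.
So P(type B) = 1/4.

1/4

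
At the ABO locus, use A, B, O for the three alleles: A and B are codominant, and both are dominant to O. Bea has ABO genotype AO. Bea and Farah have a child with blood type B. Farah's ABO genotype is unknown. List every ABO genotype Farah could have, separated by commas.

For each candidate genotype of Farah, check whether crossing it with AO can produce every observed child phenotype.
  AA → possible child types {A} ✗
  AB → possible child types {A, B, AB} ✓
  AO → possible child types {O, A} ✗
  BB → possible child types {B, AB} ✓
  BO → possible child types {O, A, B, AB} ✓
  OO → possible child types {O, A} ✗

AB, BB, BO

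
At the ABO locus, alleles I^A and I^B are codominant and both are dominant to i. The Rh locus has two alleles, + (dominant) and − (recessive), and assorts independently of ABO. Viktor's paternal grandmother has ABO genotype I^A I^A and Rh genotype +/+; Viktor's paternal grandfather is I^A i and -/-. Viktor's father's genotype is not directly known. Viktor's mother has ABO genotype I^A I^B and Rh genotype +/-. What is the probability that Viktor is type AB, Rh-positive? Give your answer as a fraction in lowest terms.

9/32

Viktor's father's ABO genotype from I^A I^A × I^A i: 1/2 I^A I^A, 1/2 I^A i.
Crossing each possibility with the mother I^A I^B and summing P(type AB): 1/2·1/2 + 1/2·1/4 = 3/8.
Similarly for Rh via the father's Rh distribution: P(Rh+) = 3/4.
Independent loci: 3/8 × 3/4 = 9/32.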